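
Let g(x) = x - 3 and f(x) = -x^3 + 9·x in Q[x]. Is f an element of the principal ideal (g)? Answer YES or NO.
YES

In Q[x] the ideal (g) consists of all multiples of g, so f ∈ (g) iff g | f, i.e. iff the remainder of f on division by g is 0. Divide f by g (g is monic, so eliminate the leading term of the running remainder at each step):
  leading term -x^3: subtract (-x^2)·g(x) = -x^3 + 3·x^2, leaving -3·x^2 + 9·x
  leading term -3·x^2: subtract (-3·x)·g(x) = -3·x^2 + 9·x, leaving 0
The remainder is 0, so f(x) = g(x) · h(x) with h(x) = -x^2 - 3·x. Hence g | f, i.e. f ∈ (g).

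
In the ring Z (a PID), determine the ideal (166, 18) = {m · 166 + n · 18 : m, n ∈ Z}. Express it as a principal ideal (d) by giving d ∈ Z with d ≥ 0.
In the PID Z, (a, b) is generated by gcd(a, b). Compute gcd(166, 18) with the extended Euclidean algorithm, tracking rows (r, s, t) with s·166 + t·18 = r:
  row A: (166, 1, 0)   [1·166 + 0·18 = 166]
  row B: (18, 0, 1)   [0·166 + 1·18 = 18]
  166 = 9·18 + 4   → row C = row A − 9·row B = (4, 1, −9)   [check: 1·166 − 9·18 = 4]
  18 = 4·4 + 2   → row D = row B − 4·row C = (2, −4, 37)   [check: −4·166 + 37·18 = 2]
  4 = 2·2 + 0   → remainder 0, stop. gcd = 2 (last nonzero row D).
So gcd(166, 18) = 2, with Bézout identity −4·166 + 37·18 = 2. Containment (⊇): the Bézout identity exhibits 2 as an element of (166, 18), giving (2) ⊆ (166, 18). Containment (⊆): since 2 | 166 and 2 | 18 (166 = 2·83, 18 = 2·9), every Z-linear combination of 166 and 18 is divisible by 2, so (166, 18) ⊆ (2). Therefore (166, 18) = (2), d = 2.

Final answer: (166, 18) = (2); d = 2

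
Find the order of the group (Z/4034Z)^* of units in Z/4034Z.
|(Z/4034Z)^*| = 2016

(Z/4034Z)^* consists of the classes a with gcd(a, 4034) = 1, so its order is φ(4034). φ is multiplicative, with φ(p^e) = p^e − p^(e−1). Factorise 4034 = 2 · 2017. Then
  φ(4034) = (2 − 1) · (2017 − 1) = 1 · 2016 = 2016.
Thus |(Z/4034Z)^*| = 2016.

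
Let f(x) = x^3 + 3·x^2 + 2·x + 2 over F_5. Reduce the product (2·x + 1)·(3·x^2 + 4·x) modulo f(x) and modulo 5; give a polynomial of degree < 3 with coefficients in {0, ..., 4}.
Multiply as integer polynomials: a · b = 6·x^3 + 11·x^2 + 4·x. Reducing coefficients mod 5: a · b ≡ x^3 + x^2 + 4·x. Now divide by f(x) = x^3 + 3·x^2 + 2·x + 2 in F_5[x], eliminating the leading term at each step:
  leading term x^3: subtract (1)·f(x) = x^3 + 3·x^2 + 2·x + 2, leaving 3·x^2 + 2·x + 3 (coefficients mod 5)
The degree is now < 3, so this is the remainder. Hence a · b ≡ 3·x^2 + 2·x + 3 in F_5[x]/(f).

Final answer: a · b ≡ 3·x^2 + 2·x + 3 (mod f(x))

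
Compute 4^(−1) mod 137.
4^(−1) ≡ 103 (mod 137)

Apply the extended Euclidean algorithm to (137, 4), tracking rows (r, s, t) with s·137 + t·4 = r. Each division r_prev = q·r_cur + r_new produces the new row as (previous row) − q·(current row):
  row A: (137, 1, 0)   [1·137 + 0·4 = 137]
  row B: (4, 0, 1)   [0·137 + 1·4 = 4]
  137 = 34·4 + 1   → row C = row A − 34·row B = (1, 1, −34)   [check: 1·137 − 34·4 = 1]
  4 = 4·1 + 0   → remainder 0, stop. gcd = 1 (last nonzero row C).
The gcd is 1, so 4 is invertible mod 137. The last nonzero row gives 1·137 − 34·4 = 1, so t = −34. So 4^(−1) ≡ −34 ≡ 103 (mod 137). Verify: 4 · 103 = 412 ≡ 1 (mod 137). ✓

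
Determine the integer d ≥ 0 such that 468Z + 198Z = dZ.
(468, 198) = (18); d = 18

In the PID Z, (a, b) is generated by gcd(a, b). Compute gcd(468, 198) with the extended Euclidean algorithm, tracking rows (r, s, t) with s·468 + t·198 = r:
  row A: (468, 1, 0)   [1·468 + 0·198 = 468]
  row B: (198, 0, 1)   [0·468 + 1·198 = 198]
  468 = 2·198 + 72   → row C = row A − 2·row B = (72, 1, −2)   [check: 1·468 − 2·198 = 72]
  198 = 2·72 + 54   → row D = row B − 2·row C = (54, −2, 5)   [check: −2·468 + 5·198 = 54]
  72 = 1·54 + 18   → row E = row C − 1·row D = (18, 3, −7)   [check: 3·468 − 7·198 = 18]
  54 = 3·18 + 0   → remainder 0, stop. gcd = 18 (last nonzero row E).
So gcd(468, 198) = 18, with Bézout identity 3·468 − 7·198 = 18. Containment (⊇): the Bézout identity exhibits 18 as an element of (468, 198), giving (18) ⊆ (468, 198). Containment (⊆): since 18 | 468 and 18 | 198 (468 = 18·26, 198 = 18·11), every Z-linear combination of 468 and 198 is divisible by 18, so (468, 198) ⊆ (18). Therefore (468, 198) = (18), d = 18.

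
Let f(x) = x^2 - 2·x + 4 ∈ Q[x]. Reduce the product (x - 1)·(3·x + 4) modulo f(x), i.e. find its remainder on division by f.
a · b ≡ 7·x - 16 (mod f(x))

First multiply in Q[x] without reducing: a · b = 3·x^2 + x - 4. Now divide by f(x) = x^2 - 2·x + 4, eliminating the leading term at each step:
  leading term 3·x^2: subtract (3)·f(x) = 3·x^2 - 6·x + 12, leaving 7·x - 16
The degree is now < 2, so this is the remainder. Hence a · b ≡ 7·x - 16 in Q[x]/(f).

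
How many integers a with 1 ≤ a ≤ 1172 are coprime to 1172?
The number of a ∈ {1, ..., 1172} with gcd(a, 1172) = 1 is by definition Euler's totient φ(1172). φ is multiplicative, with φ(p^e) = p^e − p^(e−1). Factorise 1172 = 2^2 · 293. Then
  φ(1172) = (2^2 − 2^1) · (293 − 1) = 2 · 292 = 584.
So there are 584 such integers.

Final answer: 584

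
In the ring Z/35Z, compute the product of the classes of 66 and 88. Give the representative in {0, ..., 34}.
Reduce the factors first: 66 ≡ 31, 88 ≡ 18 (mod 35), so 66 · 88 ≡ 31 · 18 (mod 35). 31 · 18 = 558. Dividing by 35: 558 = 15·35 + 33. So (66 · 88) mod 35 = 33.

Final answer: 33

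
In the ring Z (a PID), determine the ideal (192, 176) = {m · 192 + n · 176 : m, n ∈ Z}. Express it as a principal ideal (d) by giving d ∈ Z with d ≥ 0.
In the PID Z, (a, b) is generated by gcd(a, b). Compute gcd(192, 176) with the extended Euclidean algorithm, tracking rows (r, s, t) with s·192 + t·176 = r:
  row A: (192, 1, 0)   [1·192 + 0·176 = 192]
  row B: (176, 0, 1)   [0·192 + 1·176 = 176]
  192 = 1·176 + 16   → row C = row A − 1·row B = (16, 1, −1)   [check: 1·192 − 1·176 = 16]
  176 = 11·16 + 0   → remainder 0, stop. gcd = 16 (last nonzero row C).
So gcd(192, 176) = 16, with Bézout identity 1·192 − 1·176 = 16. Containment (⊇): the Bézout identity exhibits 16 as an element of (192, 176), giving (16) ⊆ (192, 176). Containment (⊆): since 16 | 192 and 16 | 176 (192 = 16·12, 176 = 16·11), every Z-linear combination of 192 and 176 is divisible by 16, so (192, 176) ⊆ (16). Therefore (192, 176) = (16), d = 16.

Final answer: (192, 176) = (16); d = 16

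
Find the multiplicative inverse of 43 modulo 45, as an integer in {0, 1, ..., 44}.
43^(−1) ≡ 22 (mod 45)

Apply the extended Euclidean algorithm to (45, 43), tracking rows (r, s, t) with s·45 + t·43 = r. Each division r_prev = q·r_cur + r_new produces the new row as (previous row) − q·(current row):
  row A: (45, 1, 0)   [1·45 + 0·43 = 45]
  row B: (43, 0, 1)   [0·45 + 1·43 = 43]
  45 = 1·43 + 2   → row C = row A − 1·row B = (2, 1, −1)   [check: 1·45 − 1·43 = 2]
  43 = 21·2 + 1   → row D = row B − 21·row C = (1, −21, 22)   [check: −21·45 + 22·43 = 1]
  2 = 2·1 + 0   → remainder 0, stop. gcd = 1 (last nonzero row D).
The gcd is 1, so 43 is invertible mod 45. The last nonzero row gives −21·45 + 22·43 = 1, so t = 22. So 43^(−1) ≡ 22 (mod 45). Verify: 43 · 22 = 946 ≡ 1 (mod 45). ✓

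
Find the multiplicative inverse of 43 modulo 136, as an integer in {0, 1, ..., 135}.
43^(−1) ≡ 19 (mod 136)

Apply the extended Euclidean algorithm to (136, 43), tracking rows (r, s, t) with s·136 + t·43 = r. Each division r_prev = q·r_cur + r_new produces the new row as (previous row) − q·(current row):
  row A: (136, 1, 0)   [1·136 + 0·43 = 136]
  row B: (43, 0, 1)   [0·136 + 1·43 = 43]
  136 = 3·43 + 7   → row C = row A − 3·row B = (7, 1, −3)   [check: 1·136 − 3·43 = 7]
  43 = 6·7 + 1   → row D = row B − 6·row C = (1, −6, 19)   [check: −6·136 + 19·43 = 1]
  7 = 7·1 + 0   → remainder 0, stop. gcd = 1 (last nonzero row D).
The gcd is 1, so 43 is invertible mod 136. The last nonzero row gives −6·136 + 19·43 = 1, so t = 19. So 43^(−1) ≡ 19 (mod 136). Verify: 43 · 19 = 817 ≡ 1 (mod 136). ✓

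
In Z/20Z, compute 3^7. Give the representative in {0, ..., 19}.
Use repeated squaring. Binary(7) = 111. Walk through the bits of the exponent 7 left-to-right: at each bit after the leading one, square the running value, then multiply by 3 if the bit is 1 (always reducing mod 20):
  bit 1 = 1 (leading): start with 3.
  bit 2 = 1: square 3^2 = 9; bit is 1, so multiply 9·3 = 27 ≡ 7 (mod 20).
  bit 3 = 1: square 7^2 = 49 ≡ 9; bit is 1, so multiply 9·3 = 27 ≡ 7 (mod 20).
Final value: 3^7 ≡ 7 (mod 20).

Final answer: 7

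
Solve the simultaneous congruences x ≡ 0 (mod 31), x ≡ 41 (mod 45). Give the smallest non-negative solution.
x ≡ 806 (mod 1395); the representative in [0, 1395) is 806

The moduli 31, 45 are pairwise coprime, so by the CRT there is a unique solution mod 31·45 = 1395.
Solve by successive substitution. Start with x ≡ 0 (mod 31).
  Combine with x ≡ 41 (mod 45): write x = 31·t and require 31·t ≡ 41 (mod 45). Since 31^(−1) ≡ 16 (mod 45), t ≡ 16·41 ≡ 26 (mod 45). So x ≡ 31·26 = 806 (mod 1395).
Unique solution in [0, 1395): x = 806.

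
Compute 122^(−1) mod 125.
122^(−1) ≡ 83 (mod 125)

Apply the extended Euclidean algorithm to (125, 122), tracking rows (r, s, t) with s·125 + t·122 = r. Each division r_prev = q·r_cur + r_new produces the new row as (previous row) − q·(current row):
  row A: (125, 1, 0)   [1·125 + 0·122 = 125]
  row B: (122, 0, 1)   [0·125 + 1·122 = 122]
  125 = 1·122 + 3   → row C = row A − 1·row B = (3, 1, −1)   [check: 1·125 − 1·122 = 3]
  122 = 40·3 + 2   → row D = row B − 40·row C = (2, −40, 41)   [check: −40·125 + 41·122 = 2]
  3 = 1·2 + 1   → row E = row C − 1·row D = (1, 41, −42)   [check: 41·125 − 42·122 = 1]
  2 = 2·1 + 0   → remainder 0, stop. gcd = 1 (last nonzero row E).
The gcd is 1, so 122 is invertible mod 125. The last nonzero row gives 41·125 − 42·122 = 1, so t = −42. So 122^(−1) ≡ −42 ≡ 83 (mod 125). Verify: 122 · 83 = 10126 ≡ 1 (mod 125). ✓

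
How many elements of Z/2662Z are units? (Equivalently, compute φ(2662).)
Z/2662Z has φ(2662) = 1210 units

An element a ∈ Z/2662Z is a unit iff gcd(a, 2662) = 1, so the number of units is φ(2662). φ is multiplicative, with φ(p^e) = p^e − p^(e−1). Factorise 2662 = 2 · 11^3. Then
  φ(2662) = (2 − 1) · (11^3 − 11^2) = 1 · 1210 = 1210.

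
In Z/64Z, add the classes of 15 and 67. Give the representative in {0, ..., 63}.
Reduce the summands first: 67 ≡ 3 (mod 64), so 15 + 67 ≡ 15 + 3 (mod 64). 15 + 3 = 18; 18 = 0·64 + 18, so (15 + 67) mod 64 = 18.

Final answer: 18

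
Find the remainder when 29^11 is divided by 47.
Use repeated squaring. Binary(11) = 1011. Walk through the bits of the exponent 11 left-to-right: at each bit after the leading one, square the running value, then multiply by 29 if the bit is 1 (always reducing mod 47):
  bit 1 = 1 (leading): start with 29.
  bit 2 = 0: square 29^2 = 841 ≡ 42 (mod 47).
  bit 3 = 1: square 42^2 = 1764 ≡ 25; bit is 1, so multiply 25·29 = 725 ≡ 20 (mod 47).
  bit 4 = 1: square 20^2 = 400 ≡ 24; bit is 1, so multiply 24·29 = 696 ≡ 38 (mod 47).
Final value: 29^11 ≡ 38 (mod 47).

Final answer: 38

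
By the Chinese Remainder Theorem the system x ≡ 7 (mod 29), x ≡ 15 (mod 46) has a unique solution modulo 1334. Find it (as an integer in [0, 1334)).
x ≡ 935 (mod 1334); the representative in [0, 1334) is 935

The moduli 29, 46 are pairwise coprime, so by the CRT there is a unique solution mod 29·46 = 1334.
Solve by successive substitution. Start with x ≡ 7 (mod 29).
  Combine with x ≡ 15 (mod 46): write x = 7 + 29·t and require 7 + 29·t ≡ 15 (mod 46), i.e. 29·t ≡ 15 − 7 ≡ 8 (mod 46). Since 29^(−1) ≡ 27 (mod 46), t ≡ 27·8 ≡ 32 (mod 46). So x ≡ 7 + 29·32 = 935 (mod 1334).
Unique solution in [0, 1334): x = 935.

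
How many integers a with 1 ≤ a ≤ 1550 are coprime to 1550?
600

The number of a ∈ {1, ..., 1550} with gcd(a, 1550) = 1 is by definition Euler's totient φ(1550). φ is multiplicative, with φ(p^e) = p^e − p^(e−1). Factorise 1550 = 2 · 5^2 · 31. Then
  φ(1550) = (2 − 1) · (5^2 − 5^1) · (31 − 1) = 1 · 20 · 30 = 600.
So there are 600 such integers.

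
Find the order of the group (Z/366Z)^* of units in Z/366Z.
|(Z/366Z)^*| = 120

(Z/366Z)^* consists of the classes a with gcd(a, 366) = 1, so its order is φ(366). φ is multiplicative, with φ(p^e) = p^e − p^(e−1). Factorise 366 = 2 · 3 · 61. Then
  φ(366) = (2 − 1) · (3 − 1) · (61 − 1) = 1 · 2 · 60 = 120.
Thus |(Z/366Z)^*| = 120.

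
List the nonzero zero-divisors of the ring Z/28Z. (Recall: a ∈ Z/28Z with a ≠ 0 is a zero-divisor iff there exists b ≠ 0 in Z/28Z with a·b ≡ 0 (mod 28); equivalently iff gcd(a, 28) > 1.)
An element a ∈ Z/28Z (with a ≠ 0) is a zero-divisor iff gcd(a, 28) > 1 (because a is a unit precisely when gcd(a, n) = 1, and in Z/nZ every nonzero, non-unit element is a zero-divisor). Scan a = 1, ..., 27 and keep those with gcd(a, 28) > 1:
  gcd(2, 28) = 2, gcd(4, 28) = 4, gcd(6, 28) = 2, gcd(7, 28) = 7, gcd(8, 28) = 4, gcd(10, 28) = 2, gcd(12, 28) = 4, gcd(14, 28) = 14, gcd(16, 28) = 4, gcd(18, 28) = 2, gcd(20, 28) = 4, gcd(21, 28) = 7, gcd(22, 28) = 2, gcd(24, 28) = 4, gcd(26, 28) = 2.
All other a ∈ {1, ..., 27} have gcd(a, 28) = 1 and are units. So the nonzero zero-divisors are exactly the 15 values of a appearing in this scan.

Final answer: nonzero zero-divisors of Z/28Z = {2, 4, 6, 7, 8, 10, 12, 14, 16, 18, 20, 21, 22, 24, 26}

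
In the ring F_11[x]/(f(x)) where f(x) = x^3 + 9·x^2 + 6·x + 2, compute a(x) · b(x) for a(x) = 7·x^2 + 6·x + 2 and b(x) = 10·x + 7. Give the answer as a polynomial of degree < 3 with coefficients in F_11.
Multiply as integer polynomials: a · b = 70·x^3 + 109·x^2 + 62·x + 14. Reducing coefficients mod 11: a · b ≡ 4·x^3 + 10·x^2 + 7·x + 3. Now divide by f(x) = x^3 + 9·x^2 + 6·x + 2 in F_11[x], eliminating the leading term at each step:
  leading term 4·x^3: subtract (4)·f(x) = 4·x^3 + 3·x^2 + 2·x + 8, leaving 7·x^2 + 5·x + 6 (coefficients mod 11)
The degree is now < 3, so this is the remainder. Hence a · b ≡ 7·x^2 + 5·x + 6 in F_11[x]/(f).

Final answer: a · b ≡ 7·x^2 + 5·x + 6 (mod f(x))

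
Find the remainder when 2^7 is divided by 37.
Use repeated squaring. Binary(7) = 111. Walk through the bits of the exponent 7 left-to-right: at each bit after the leading one, square the running value, then multiply by 2 if the bit is 1 (always reducing mod 37):
  bit 1 = 1 (leading): start with 2.
  bit 2 = 1: square 2^2 = 4; bit is 1, so multiply 4·2 = 8 (mod 37).
  bit 3 = 1: square 8^2 = 64 ≡ 27; bit is 1, so multiply 27·2 = 54 ≡ 17 (mod 37).
Final value: 2^7 ≡ 17 (mod 37).

Final answer: 17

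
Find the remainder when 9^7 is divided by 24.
9

Use repeated squaring. Binary(7) = 111. Walk through the bits of the exponent 7 left-to-right: at each bit after the leading one, square the running value, then multiply by 9 if the bit is 1 (always reducing mod 24):
  bit 1 = 1 (leading): start with 9.
  bit 2 = 1: square 9^2 = 81 ≡ 9; bit is 1, so multiply 9·9 = 81 ≡ 9 (mod 24).
  bit 3 = 1: square 9^2 = 81 ≡ 9; bit is 1, so multiply 9·9 = 81 ≡ 9 (mod 24).
Final value: 9^7 ≡ 9 (mod 24).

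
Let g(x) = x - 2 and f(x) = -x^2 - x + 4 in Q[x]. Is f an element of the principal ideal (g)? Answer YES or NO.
NO

In Q[x] the ideal (g) consists of all multiples of g, so f ∈ (g) iff g | f, i.e. iff the remainder of f on division by g is 0. Divide f by g (g is monic, so eliminate the leading term of the running remainder at each step):
  leading term -x^2: subtract (-x)·g(x) = -x^2 + 2·x, leaving 4 - 3·x
  leading term -3·x: subtract (-3)·g(x) = 6 - 3·x, leaving -2
The remainder r(x) = -2 ≠ 0 (and deg r < deg g), so g ∤ f, i.e. f ∉ (g).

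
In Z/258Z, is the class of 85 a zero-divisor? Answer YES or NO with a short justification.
gcd(85, 258) = 1, so 85 is a unit in Z/258Z (it has a multiplicative inverse). A unit cannot be a zero-divisor: if 85·b ≡ 0 then multiplying both sides by 85^(−1) gives b ≡ 0. So 85 is not a zero-divisor.

Final answer: NO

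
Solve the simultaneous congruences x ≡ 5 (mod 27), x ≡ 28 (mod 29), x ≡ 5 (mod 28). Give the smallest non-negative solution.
The moduli 27, 29, 28 are pairwise coprime, so by the CRT there is a unique solution mod 27·29·28 = 21924.
Solve by successive substitution. Start with x ≡ 5 (mod 27).
  Combine with x ≡ 28 (mod 29): write x = 5 + 27·t and require 5 + 27·t ≡ 28 (mod 29), i.e. 27·t ≡ 28 − 5 ≡ 23 (mod 29). Since 27^(−1) ≡ 14 (mod 29), t ≡ 14·23 ≡ 3 (mod 29). So x ≡ 5 + 27·3 = 86 (mod 783).
  Combine with x ≡ 5 (mod 28): write x = 86 + 783·t and require 86 + 783·t ≡ 5 (mod 28), i.e. 783·t ≡ 5 − 86 ≡ 3 (mod 28). Since 783^(−1) ≡ 27 (mod 28) (783 ≡ 27 (mod 28)), t ≡ 27·3 ≡ 25 (mod 28). So x ≡ 86 + 783·25 = 19661 (mod 21924).
Unique solution in [0, 21924): x = 19661.

Final answer: x ≡ 19661 (mod 21924); the representative in [0, 21924) is 19661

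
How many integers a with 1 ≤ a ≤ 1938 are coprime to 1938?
The number of a ∈ {1, ..., 1938} with gcd(a, 1938) = 1 is by definition Euler's totient φ(1938). φ is multiplicative, with φ(p^e) = p^e − p^(e−1). Factorise 1938 = 2 · 3 · 17 · 19. Then
  φ(1938) = (2 − 1) · (3 − 1) · (17 − 1) · (19 − 1) = 1 · 2 · 16 · 18 = 576.
So there are 576 such integers.

Final answer: 576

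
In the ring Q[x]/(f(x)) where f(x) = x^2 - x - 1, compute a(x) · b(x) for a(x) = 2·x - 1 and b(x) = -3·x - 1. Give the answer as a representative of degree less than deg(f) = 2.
First multiply in Q[x] without reducing: a · b = -6·x^2 + x + 1. Now divide by f(x) = x^2 - x - 1, eliminating the leading term at each step:
  leading term -6·x^2: subtract (-6)·f(x) = -6·x^2 + 6·x + 6, leaving -5·x - 5
The degree is now < 2, so this is the remainder. Hence a · b ≡ -5·x - 5 in Q[x]/(f).

Final answer: a · b ≡ -5·x - 5 (mod f(x))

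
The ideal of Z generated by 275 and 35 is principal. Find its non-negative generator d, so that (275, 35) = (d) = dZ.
(275, 35) = (5); d = 5

In the PID Z, (a, b) is generated by gcd(a, b). Compute gcd(275, 35) with the extended Euclidean algorithm, tracking rows (r, s, t) with s·275 + t·35 = r:
  row A: (275, 1, 0)   [1·275 + 0·35 = 275]
  row B: (35, 0, 1)   [0·275 + 1·35 = 35]
  275 = 7·35 + 30   → row C = row A − 7·row B = (30, 1, −7)   [check: 1·275 − 7·35 = 30]
  35 = 1·30 + 5   → row D = row B − 1·row C = (5, −1, 8)   [check: −1·275 + 8·35 = 5]
  30 = 6·5 + 0   → remainder 0, stop. gcd = 5 (last nonzero row D).
So gcd(275, 35) = 5, with Bézout identity −1·275 + 8·35 = 5. Containment (⊇): the Bézout identity exhibits 5 as an element of (275, 35), giving (5) ⊆ (275, 35). Containment (⊆): since 5 | 275 and 5 | 35 (275 = 5·55, 35 = 5·7), every Z-linear combination of 275 and 35 is divisible by 5, so (275, 35) ⊆ (5). Therefore (275, 35) = (5), d = 5.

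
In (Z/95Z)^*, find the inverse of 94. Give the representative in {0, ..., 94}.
Apply the extended Euclidean algorithm to (95, 94), tracking rows (r, s, t) with s·95 + t·94 = r. Each division r_prev = q·r_cur + r_new produces the new row as (previous row) − q·(current row):
  row A: (95, 1, 0)   [1·95 + 0·94 = 95]
  row B: (94, 0, 1)   [0·95 + 1·94 = 94]
  95 = 1·94 + 1   → row C = row A − 1·row B = (1, 1, −1)   [check: 1·95 − 1·94 = 1]
  94 = 94·1 + 0   → remainder 0, stop. gcd = 1 (last nonzero row C).
The gcd is 1, so 94 is invertible mod 95. The last nonzero row gives 1·95 − 1·94 = 1, so t = −1. So 94^(−1) ≡ −1 ≡ 94 (mod 95). Verify: 94 · 94 = 8836 ≡ 1 (mod 95). ✓

Final answer: 94^(−1) ≡ 94 (mod 95)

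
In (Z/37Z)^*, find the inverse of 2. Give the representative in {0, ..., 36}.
2^(−1) ≡ 19 (mod 37)

Apply the extended Euclidean algorithm to (37, 2), tracking rows (r, s, t) with s·37 + t·2 = r. Each division r_prev = q·r_cur + r_new produces the new row as (previous row) − q·(current row):
  row A: (37, 1, 0)   [1·37 + 0·2 = 37]
  row B: (2, 0, 1)   [0·37 + 1·2 = 2]
  37 = 18·2 + 1   → row C = row A − 18·row B = (1, 1, −18)   [check: 1·37 − 18·2 = 1]
  2 = 2·1 + 0   → remainder 0, stop. gcd = 1 (last nonzero row C).
The gcd is 1, so 2 is invertible mod 37. The last nonzero row gives 1·37 − 18·2 = 1, so t = −18. So 2^(−1) ≡ −18 ≡ 19 (mod 37). Verify: 2 · 19 = 38 ≡ 1 (mod 37). ✓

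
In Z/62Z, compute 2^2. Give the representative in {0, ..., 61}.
4

Use repeated squaring. Binary(2) = 10. Walk through the bits of the exponent 2 left-to-right: at each bit after the leading one, square the running value, then multiply by 2 if the bit is 1 (always reducing mod 62):
  bit 1 = 1 (leading): start with 2.
  bit 2 = 0: square 2^2 = 4 (mod 62).
Final value: 2^2 ≡ 4 (mod 62).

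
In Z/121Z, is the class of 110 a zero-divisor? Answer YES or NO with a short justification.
YES

gcd(110, 121) = 11 > 1, so 110 is not a unit in Z/121Z. In Z/nZ every nonzero non-unit is a zero-divisor: explicitly, take b = 121/gcd = 11 ≠ 0 (mod 121); then 110·11 = 1210 = 10·121, i.e. 110·11 ≡ 0 (mod 121). So 110 is a zero-divisor.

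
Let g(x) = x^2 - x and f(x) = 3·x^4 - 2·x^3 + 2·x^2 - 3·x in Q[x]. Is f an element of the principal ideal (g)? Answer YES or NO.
YES

In Q[x] the ideal (g) consists of all multiples of g, so f ∈ (g) iff g | f, i.e. iff the remainder of f on division by g is 0. Divide f by g (g is monic, so eliminate the leading term of the running remainder at each step):
  leading term 3·x^4: subtract (3·x^2)·g(x) = 3·x^4 - 3·x^3, leaving x^3 + 2·x^2 - 3·x
  leading term x^3: subtract (x)·g(x) = x^3 - x^2, leaving 3·x^2 - 3·x
  leading term 3·x^2: subtract (3)·g(x) = 3·x^2 - 3·x, leaving 0
The remainder is 0, so f(x) = g(x) · h(x) with h(x) = 3·x^2 + x + 3. Hence g | f, i.e. f ∈ (g).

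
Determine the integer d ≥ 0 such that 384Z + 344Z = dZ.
(384, 344) = (8); d = 8

In the PID Z, (a, b) is generated by gcd(a, b). Compute gcd(384, 344) with the extended Euclidean algorithm, tracking rows (r, s, t) with s·384 + t·344 = r:
  row A: (384, 1, 0)   [1·384 + 0·344 = 384]
  row B: (344, 0, 1)   [0·384 + 1·344 = 344]
  384 = 1·344 + 40   → row C = row A − 1·row B = (40, 1, −1)   [check: 1·384 − 1·344 = 40]
  344 = 8·40 + 24   → row D = row B − 8·row C = (24, −8, 9)   [check: −8·384 + 9·344 = 24]
  40 = 1·24 + 16   → row E = row C − 1·row D = (16, 9, −10)   [check: 9·384 − 10·344 = 16]
  24 = 1·16 + 8   → row F = row D − 1·row E = (8, −17, 19)   [check: −17·384 + 19·344 = 8]
  16 = 2·8 + 0   → remainder 0, stop. gcd = 8 (last nonzero row F).
So gcd(384, 344) = 8, with Bézout identity −17·384 + 19·344 = 8. Containment (⊇): the Bézout identity exhibits 8 as an element of (384, 344), giving (8) ⊆ (384, 344). Containment (⊆): since 8 | 384 and 8 | 344 (384 = 8·48, 344 = 8·43), every Z-linear combination of 384 and 344 is divisible by 8, so (384, 344) ⊆ (8). Therefore (384, 344) = (8), d = 8.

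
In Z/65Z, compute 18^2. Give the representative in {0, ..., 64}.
64

Use repeated squaring. Binary(2) = 10. Walk through the bits of the exponent 2 left-to-right: at each bit after the leading one, square the running value, then multiply by 18 if the bit is 1 (always reducing mod 65):
  bit 1 = 1 (leading): start with 18.
  bit 2 = 0: square 18^2 = 324 ≡ 64 (mod 65).
Final value: 18^2 ≡ 64 (mod 65).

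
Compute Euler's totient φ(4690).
φ(4690) = 1584

φ is multiplicative, with φ(p^e) = p^e − p^(e−1). Factorise 4690 = 2 · 5 · 7 · 67. Then
  φ(4690) = (2 − 1) · (5 − 1) · (7 − 1) · (67 − 1) = 1 · 4 · 6 · 66 = 1584.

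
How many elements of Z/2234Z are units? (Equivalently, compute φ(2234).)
Z/2234Z has φ(2234) = 1116 units

An element a ∈ Z/2234Z is a unit iff gcd(a, 2234) = 1, so the number of units is φ(2234). φ is multiplicative, with φ(p^e) = p^e − p^(e−1). Factorise 2234 = 2 · 1117. Then
  φ(2234) = (2 − 1) · (1117 − 1) = 1 · 1116 = 1116.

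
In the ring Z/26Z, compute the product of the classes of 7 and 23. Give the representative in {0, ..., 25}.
Both factors are already reduced mod 26. 7 · 23 = 161. Dividing by 26: 161 = 6·26 + 5. So (7 · 23) mod 26 = 5.

Final answer: 5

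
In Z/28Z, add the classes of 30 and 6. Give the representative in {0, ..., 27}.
Reduce the summands first: 30 ≡ 2 (mod 28), so 30 + 6 ≡ 2 + 6 (mod 28). 2 + 6 = 8; 8 = 0·28 + 8, so (30 + 6) mod 28 = 8.

Final answer: 8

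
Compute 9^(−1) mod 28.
Apply the extended Euclidean algorithm to (28, 9), tracking rows (r, s, t) with s·28 + t·9 = r. Each division r_prev = q·r_cur + r_new produces the new row as (previous row) − q·(current row):
  row A: (28, 1, 0)   [1·28 + 0·9 = 28]
  row B: (9, 0, 1)   [0·28 + 1·9 = 9]
  28 = 3·9 + 1   → row C = row A − 3·row B = (1, 1, −3)   [check: 1·28 − 3·9 = 1]
  9 = 9·1 + 0   → remainder 0, stop. gcd = 1 (last nonzero row C).
The gcd is 1, so 9 is invertible mod 28. The last nonzero row gives 1·28 − 3·9 = 1, so t = −3. So 9^(−1) ≡ −3 ≡ 25 (mod 28). Verify: 9 · 25 = 225 ≡ 1 (mod 28). ✓

Final answer: 9^(−1) ≡ 25 (mod 28)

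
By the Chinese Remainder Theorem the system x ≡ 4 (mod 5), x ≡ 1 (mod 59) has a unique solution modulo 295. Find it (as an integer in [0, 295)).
x ≡ 119 (mod 295); the representative in [0, 295) is 119

The moduli 5, 59 are pairwise coprime, so by the CRT there is a unique solution mod 5·59 = 295.
Solve by successive substitution. Start with x ≡ 4 (mod 5).
  Combine with x ≡ 1 (mod 59): write x = 4 + 5·t and require 4 + 5·t ≡ 1 (mod 59), i.e. 5·t ≡ 1 − 4 ≡ 56 (mod 59). Since 5^(−1) ≡ 12 (mod 59), t ≡ 12·56 ≡ 23 (mod 59). So x ≡ 4 + 5·23 = 119 (mod 295).
Unique solution in [0, 295): x = 119.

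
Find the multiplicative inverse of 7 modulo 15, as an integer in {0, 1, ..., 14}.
Apply the extended Euclidean algorithm to (15, 7), tracking rows (r, s, t) with s·15 + t·7 = r. Each division r_prev = q·r_cur + r_new produces the new row as (previous row) − q·(current row):
  row A: (15, 1, 0)   [1·15 + 0·7 = 15]
  row B: (7, 0, 1)   [0·15 + 1·7 = 7]
  15 = 2·7 + 1   → row C = row A − 2·row B = (1, 1, −2)   [check: 1·15 − 2·7 = 1]
  7 = 7·1 + 0   → remainder 0, stop. gcd = 1 (last nonzero row C).
The gcd is 1, so 7 is invertible mod 15. The last nonzero row gives 1·15 − 2·7 = 1, so t = −2. So 7^(−1) ≡ −2 ≡ 13 (mod 15). Verify: 7 · 13 = 91 ≡ 1 (mod 15). ✓

Final answer: 7^(−1) ≡ 13 (mod 15)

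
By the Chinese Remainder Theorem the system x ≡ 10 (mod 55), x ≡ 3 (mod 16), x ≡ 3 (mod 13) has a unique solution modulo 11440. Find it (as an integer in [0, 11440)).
x ≡ 835 (mod 11440); the representative in [0, 11440) is 835

The moduli 55, 16, 13 are pairwise coprime, so by the CRT there is a unique solution mod 55·16·13 = 11440.
Solve by successive substitution. Start with x ≡ 10 (mod 55).
  Combine with x ≡ 3 (mod 16): write x = 10 + 55·t and require 10 + 55·t ≡ 3 (mod 16), i.e. 55·t ≡ 3 − 10 ≡ 9 (mod 16). Since 55^(−1) ≡ 7 (mod 16) (55 ≡ 7 (mod 16)), t ≡ 7·9 ≡ 15 (mod 16). So x ≡ 10 + 55·15 = 835 (mod 880).
  Combine with x ≡ 3 (mod 13): write x = 835 + 880·t and require 835 + 880·t ≡ 3 (mod 13), i.e. 880·t ≡ 3 − 835 ≡ 0 (mod 13). Since 880^(−1) ≡ 3 (mod 13) (880 ≡ 9 (mod 13)), t ≡ 3·0 ≡ 0 (mod 13). So x ≡ 835 + 880·0 = 835 (mod 11440).
Unique solution in [0, 11440): x = 835.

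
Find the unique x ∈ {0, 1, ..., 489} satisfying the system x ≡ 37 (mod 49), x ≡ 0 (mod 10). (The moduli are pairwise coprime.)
x ≡ 380 (mod 490); the representative in [0, 490) is 380

The moduli 49, 10 are pairwise coprime, so by the CRT there is a unique solution mod 49·10 = 490.
Solve by successive substitution. Start with x ≡ 37 (mod 49).
  Combine with x ≡ 0 (mod 10): write x = 37 + 49·t and require 37 + 49·t ≡ 0 (mod 10), i.e. 49·t ≡ 0 − 37 ≡ 3 (mod 10). Since 49^(−1) ≡ 9 (mod 10) (49 ≡ 9 (mod 10)), t ≡ 9·3 ≡ 7 (mod 10). So x ≡ 37 + 49·7 = 380 (mod 490).
Unique solution in [0, 490): x = 380.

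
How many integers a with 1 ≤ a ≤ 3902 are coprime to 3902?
1950

The number of a ∈ {1, ..., 3902} with gcd(a, 3902) = 1 is by definition Euler's totient φ(3902). φ is multiplicative, with φ(p^e) = p^e − p^(e−1). Factorise 3902 = 2 · 1951. Then
  φ(3902) = (2 − 1) · (1951 − 1) = 1 · 1950 = 1950.
So there are 1950 such integers.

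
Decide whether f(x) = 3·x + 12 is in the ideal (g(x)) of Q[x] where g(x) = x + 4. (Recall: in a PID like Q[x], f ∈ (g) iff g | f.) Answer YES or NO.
YES

In Q[x] the ideal (g) consists of all multiples of g, so f ∈ (g) iff g | f, i.e. iff the remainder of f on division by g is 0. Divide f by g (g is monic, so eliminate the leading term of the running remainder at each step):
  leading term 3·x: subtract (3)·g(x) = 3·x + 12, leaving 0
The remainder is 0, so f(x) = g(x) · h(x) with h(x) = 3. Hence g | f, i.e. f ∈ (g).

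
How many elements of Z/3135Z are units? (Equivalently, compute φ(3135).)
An element a ∈ Z/3135Z is a unit iff gcd(a, 3135) = 1, so the number of units is φ(3135). φ is multiplicative, with φ(p^e) = p^e − p^(e−1). Factorise 3135 = 3 · 5 · 11 · 19. Then
  φ(3135) = (3 − 1) · (5 − 1) · (11 − 1) · (19 − 1) = 2 · 4 · 10 · 18 = 1440.

Final answer: Z/3135Z has φ(3135) = 1440 units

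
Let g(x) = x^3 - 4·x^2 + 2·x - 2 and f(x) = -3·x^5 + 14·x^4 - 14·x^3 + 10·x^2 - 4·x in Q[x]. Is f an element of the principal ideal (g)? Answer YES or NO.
In Q[x] the ideal (g) consists of all multiples of g, so f ∈ (g) iff g | f, i.e. iff the remainder of f on division by g is 0. Divide f by g (g is monic, so eliminate the leading term of the running remainder at each step):
  leading term -3·x^5: subtract (-3·x^2)·g(x) = -3·x^5 + 12·x^4 - 6·x^3 + 6·x^2, leaving 2·x^4 - 8·x^3 + 4·x^2 - 4·x
  leading term 2·x^4: subtract (2·x)·g(x) = 2·x^4 - 8·x^3 + 4·x^2 - 4·x, leaving 0
The remainder is 0, so f(x) = g(x) · h(x) with h(x) = -3·x^2 + 2·x. Hence g | f, i.e. f ∈ (g).

Final answer: YES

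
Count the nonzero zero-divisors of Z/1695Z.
Z/1695Z has 798 nonzero zero-divisors

In Z/1695Z each nonzero element is either a unit (gcd with 1695 is 1) or a zero-divisor (gcd > 1). The number of units is φ(1695): factorise 1695 = 3 · 5 · 113, so φ(1695) = (3 − 1) · (5 − 1) · (113 − 1) = 2 · 4 · 112 = 896. The nonzero elements number 1695 − 1 = 1694. Hence the nonzero zero-divisors number 1694 − 896 = 798.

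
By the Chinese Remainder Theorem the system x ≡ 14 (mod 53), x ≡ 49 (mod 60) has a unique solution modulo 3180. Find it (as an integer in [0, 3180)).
The moduli 53, 60 are pairwise coprime, so by the CRT there is a unique solution mod 53·60 = 3180.
Solve by successive substitution. Start with x ≡ 14 (mod 53).
  Combine with x ≡ 49 (mod 60): write x = 14 + 53·t and require 14 + 53·t ≡ 49 (mod 60), i.e. 53·t ≡ 49 − 14 ≡ 35 (mod 60). Since 53^(−1) ≡ 17 (mod 60), t ≡ 17·35 ≡ 55 (mod 60). So x ≡ 14 + 53·55 = 2929 (mod 3180).
Unique solution in [0, 3180): x = 2929.

Final answer: x ≡ 2929 (mod 3180); the representative in [0, 3180) is 2929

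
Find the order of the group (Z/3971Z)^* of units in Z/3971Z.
(Z/3971Z)^* consists of the classes a with gcd(a, 3971) = 1, so its order is φ(3971). φ is multiplicative, with φ(p^e) = p^e − p^(e−1). Factorise 3971 = 11 · 19^2. Then
  φ(3971) = (11 − 1) · (19^2 − 19^1) = 10 · 342 = 3420.
Thus |(Z/3971Z)^*| = 3420.

Final answer: |(Z/3971Z)^*| = 3420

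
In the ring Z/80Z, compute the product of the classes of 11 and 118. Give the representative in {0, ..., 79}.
Reduce the factors first: 118 ≡ 38 (mod 80), so 11 · 118 ≡ 11 · 38 (mod 80). 11 · 38 = 418. Dividing by 80: 418 = 5·80 + 18. So (11 · 118) mod 80 = 18.

Final answer: 18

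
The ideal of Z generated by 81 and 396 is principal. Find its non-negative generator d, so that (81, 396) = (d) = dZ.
In the PID Z, (a, b) is generated by gcd(a, b). Compute gcd(396, 81) with the extended Euclidean algorithm, tracking rows (r, s, t) with s·396 + t·81 = r:
  row A: (396, 1, 0)   [1·396 + 0·81 = 396]
  row B: (81, 0, 1)   [0·396 + 1·81 = 81]
  396 = 4·81 + 72   → row C = row A − 4·row B = (72, 1, −4)   [check: 1·396 − 4·81 = 72]
  81 = 1·72 + 9   → row D = row B − 1·row C = (9, −1, 5)   [check: −1·396 + 5·81 = 9]
  72 = 8·9 + 0   → remainder 0, stop. gcd = 9 (last nonzero row D).
So gcd(81, 396) = 9, with Bézout identity −1·396 + 5·81 = 9. Containment (⊇): the Bézout identity exhibits 9 as an element of (81, 396), giving (9) ⊆ (81, 396). Containment (⊆): since 9 | 81 and 9 | 396 (81 = 9·9, 396 = 9·44), every Z-linear combination of 81 and 396 is divisible by 9, so (81, 396) ⊆ (9). Therefore (81, 396) = (9), d = 9.

Final answer: (81, 396) = (9); d = 9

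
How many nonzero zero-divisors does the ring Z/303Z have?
Z/303Z has 102 nonzero zero-divisors

In Z/303Z each nonzero element is either a unit (gcd with 303 is 1) or a zero-divisor (gcd > 1). The number of units is φ(303): factorise 303 = 3 · 101, so φ(303) = (3 − 1) · (101 − 1) = 2 · 100 = 200. The nonzero elements number 303 − 1 = 302. Hence the nonzero zero-divisors number 302 − 200 = 102.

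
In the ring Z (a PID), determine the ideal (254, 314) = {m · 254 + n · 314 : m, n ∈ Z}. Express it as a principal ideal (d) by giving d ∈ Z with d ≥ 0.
In the PID Z, (a, b) is generated by gcd(a, b). Compute gcd(314, 254) with the extended Euclidean algorithm, tracking rows (r, s, t) with s·314 + t·254 = r:
  row A: (314, 1, 0)   [1·314 + 0·254 = 314]
  row B: (254, 0, 1)   [0·314 + 1·254 = 254]
  314 = 1·254 + 60   → row C = row A − 1·row B = (60, 1, −1)   [check: 1·314 − 1·254 = 60]
  254 = 4·60 + 14   → row D = row B − 4·row C = (14, −4, 5)   [check: −4·314 + 5·254 = 14]
  60 = 4·14 + 4   → row E = row C − 4·row D = (4, 17, −21)   [check: 17·314 − 21·254 = 4]
  14 = 3·4 + 2   → row F = row D − 3·row E = (2, −55, 68)   [check: −55·314 + 68·254 = 2]
  4 = 2·2 + 0   → remainder 0, stop. gcd = 2 (last nonzero row F).
So gcd(254, 314) = 2, with Bézout identity −55·314 + 68·254 = 2. Containment (⊇): the Bézout identity exhibits 2 as an element of (254, 314), giving (2) ⊆ (254, 314). Containment (⊆): since 2 | 254 and 2 | 314 (254 = 2·127, 314 = 2·157), every Z-linear combination of 254 and 314 is divisible by 2, so (254, 314) ⊆ (2). Therefore (254, 314) = (2), d = 2.

Final answer: (254, 314) = (2); d = 2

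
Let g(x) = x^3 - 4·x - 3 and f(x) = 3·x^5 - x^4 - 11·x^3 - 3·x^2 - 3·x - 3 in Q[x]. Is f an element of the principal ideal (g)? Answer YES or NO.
In Q[x] the ideal (g) consists of all multiples of g, so f ∈ (g) iff g | f, i.e. iff the remainder of f on division by g is 0. Divide f by g (g is monic, so eliminate the leading term of the running remainder at each step):
  leading term 3·x^5: subtract (3·x^2)·g(x) = 3·x^5 - 12·x^3 - 9·x^2, leaving -x^4 + x^3 + 6·x^2 - 3·x - 3
  leading term -x^4: subtract (-x)·g(x) = -x^4 + 4·x^2 + 3·x, leaving x^3 + 2·x^2 - 6·x - 3
  leading term x^3: subtract (1)·g(x) = x^3 - 4·x - 3, leaving 2·x^2 - 2·x
The remainder r(x) = 2·x^2 - 2·x ≠ 0 (and deg r < deg g), so g ∤ f, i.e. f ∉ (g).

Final answer: NO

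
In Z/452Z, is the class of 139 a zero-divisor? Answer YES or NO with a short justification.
gcd(139, 452) = 1, so 139 is a unit in Z/452Z (it has a multiplicative inverse). A unit cannot be a zero-divisor: if 139·b ≡ 0 then multiplying both sides by 139^(−1) gives b ≡ 0. So 139 is not a zero-divisor.

Final answer: NO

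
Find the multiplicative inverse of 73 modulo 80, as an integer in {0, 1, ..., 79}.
73^(−1) ≡ 57 (mod 80)

Apply the extended Euclidean algorithm to (80, 73), tracking rows (r, s, t) with s·80 + t·73 = r. Each division r_prev = q·r_cur + r_new produces the new row as (previous row) − q·(current row):
  row A: (80, 1, 0)   [1·80 + 0·73 = 80]
  row B: (73, 0, 1)   [0·80 + 1·73 = 73]
  80 = 1·73 + 7   → row C = row A − 1·row B = (7, 1, −1)   [check: 1·80 − 1·73 = 7]
  73 = 10·7 + 3   → row D = row B − 10·row C = (3, −10, 11)   [check: −10·80 + 11·73 = 3]
  7 = 2·3 + 1   → row E = row C − 2·row D = (1, 21, −23)   [check: 21·80 − 23·73 = 1]
  3 = 3·1 + 0   → remainder 0, stop. gcd = 1 (last nonzero row E).
The gcd is 1, so 73 is invertible mod 80. The last nonzero row gives 21·80 − 23·73 = 1, so t = −23. So 73^(−1) ≡ −23 ≡ 57 (mod 80). Verify: 73 · 57 = 4161 ≡ 1 (mod 80). ✓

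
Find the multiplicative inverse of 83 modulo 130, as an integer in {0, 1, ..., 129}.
83^(−1) ≡ 47 (mod 130)

Apply the extended Euclidean algorithm to (130, 83), tracking rows (r, s, t) with s·130 + t·83 = r. Each division r_prev = q·r_cur + r_new produces the new row as (previous row) − q·(current row):
  row A: (130, 1, 0)   [1·130 + 0·83 = 130]
  row B: (83, 0, 1)   [0·130 + 1·83 = 83]
  130 = 1·83 + 47   → row C = row A − 1·row B = (47, 1, −1)   [check: 1·130 − 1·83 = 47]
  83 = 1·47 + 36   → row D = row B − 1·row C = (36, −1, 2)   [check: −1·130 + 2·83 = 36]
  47 = 1·36 + 11   → row E = row C − 1·row D = (11, 2, −3)   [check: 2·130 − 3·83 = 11]
  36 = 3·11 + 3   → row F = row D − 3·row E = (3, −7, 11)   [check: −7·130 + 11·83 = 3]
  11 = 3·3 + 2   → row G = row E − 3·row F = (2, 23, −36)   [check: 23·130 − 36·83 = 2]
  3 = 1·2 + 1   → row H = row F − 1·row G = (1, −30, 47)   [check: −30·130 + 47·83 = 1]
  2 = 2·1 + 0   → remainder 0, stop. gcd = 1 (last nonzero row H).
The gcd is 1, so 83 is invertible mod 130. The last nonzero row gives −30·130 + 47·83 = 1, so t = 47. So 83^(−1) ≡ 47 (mod 130). Verify: 83 · 47 = 3901 ≡ 1 (mod 130). ✓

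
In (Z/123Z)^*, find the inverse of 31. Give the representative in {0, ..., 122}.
Apply the extended Euclidean algorithm to (123, 31), tracking rows (r, s, t) with s·123 + t·31 = r. Each division r_prev = q·r_cur + r_new produces the new row as (previous row) − q·(current row):
  row A: (123, 1, 0)   [1·123 + 0·31 = 123]
  row B: (31, 0, 1)   [0·123 + 1·31 = 31]
  123 = 3·31 + 30   → row C = row A − 3·row B = (30, 1, −3)   [check: 1·123 − 3·31 = 30]
  31 = 1·30 + 1   → row D = row B − 1·row C = (1, −1, 4)   [check: −1·123 + 4·31 = 1]
  30 = 30·1 + 0   → remainder 0, stop. gcd = 1 (last nonzero row D).
The gcd is 1, so 31 is invertible mod 123. The last nonzero row gives −1·123 + 4·31 = 1, so t = 4. So 31^(−1) ≡ 4 (mod 123). Verify: 31 · 4 = 124 ≡ 1 (mod 123). ✓

Final answer: 31^(−1) ≡ 4 (mod 123)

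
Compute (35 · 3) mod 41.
23

Both factors are already reduced mod 41. 35 · 3 = 105. Dividing by 41: 105 = 2·41 + 23. So (35 · 3) mod 41 = 23.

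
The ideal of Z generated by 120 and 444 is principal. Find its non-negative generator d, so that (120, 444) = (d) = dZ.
(120, 444) = (12); d = 12

In the PID Z, (a, b) is generated by gcd(a, b). Compute gcd(444, 120) with the extended Euclidean algorithm, tracking rows (r, s, t) with s·444 + t·120 = r:
  row A: (444, 1, 0)   [1·444 + 0·120 = 444]
  row B: (120, 0, 1)   [0·444 + 1·120 = 120]
  444 = 3·120 + 84   → row C = row A − 3·row B = (84, 1, −3)   [check: 1·444 − 3·120 = 84]
  120 = 1·84 + 36   → row D = row B − 1·row C = (36, −1, 4)   [check: −1·444 + 4·120 = 36]
  84 = 2·36 + 12   → row E = row C − 2·row D = (12, 3, −11)   [check: 3·444 − 11·120 = 12]
  36 = 3·12 + 0   → remainder 0, stop. gcd = 12 (last nonzero row E).
So gcd(120, 444) = 12, with Bézout identity 3·444 − 11·120 = 12. Containment (⊇): the Bézout identity exhibits 12 as an element of (120, 444), giving (12) ⊆ (120, 444). Containment (⊆): since 12 | 120 and 12 | 444 (120 = 12·10, 444 = 12·37), every Z-linear combination of 120 and 444 is divisible by 12, so (120, 444) ⊆ (12). Therefore (120, 444) = (12), d = 12.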